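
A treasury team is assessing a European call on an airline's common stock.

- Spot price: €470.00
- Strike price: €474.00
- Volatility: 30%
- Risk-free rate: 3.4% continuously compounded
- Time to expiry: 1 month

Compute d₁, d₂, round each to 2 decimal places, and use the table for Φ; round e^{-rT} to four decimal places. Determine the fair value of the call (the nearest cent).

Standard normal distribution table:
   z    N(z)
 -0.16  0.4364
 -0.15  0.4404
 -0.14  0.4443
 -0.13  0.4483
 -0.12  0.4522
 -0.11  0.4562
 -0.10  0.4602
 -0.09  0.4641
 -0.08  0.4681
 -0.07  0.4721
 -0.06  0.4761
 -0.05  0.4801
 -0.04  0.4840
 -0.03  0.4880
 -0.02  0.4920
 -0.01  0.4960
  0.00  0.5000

T = 0.08333;  σ√T = 0.0866
d₁ = [ln(470/474) + (0.034 + 0.3²/2)·0.08333] / 0.0866 = [-0.0085 + 0.0066] / 0.0866 = -0.0218 → -0.02
d₂ = d₁ − σ√T = -0.0218 − 0.0866 = -0.1084 → -0.11
exp(−rT) = exp(−0.034·0.08333) = 0.9972
C = 470·N(-0.02) − 474·0.9972·N(-0.11) = 470·0.4920 − 474·0.9972·0.4562 = 231.2400 − 215.6333 = 15.6067

€15.61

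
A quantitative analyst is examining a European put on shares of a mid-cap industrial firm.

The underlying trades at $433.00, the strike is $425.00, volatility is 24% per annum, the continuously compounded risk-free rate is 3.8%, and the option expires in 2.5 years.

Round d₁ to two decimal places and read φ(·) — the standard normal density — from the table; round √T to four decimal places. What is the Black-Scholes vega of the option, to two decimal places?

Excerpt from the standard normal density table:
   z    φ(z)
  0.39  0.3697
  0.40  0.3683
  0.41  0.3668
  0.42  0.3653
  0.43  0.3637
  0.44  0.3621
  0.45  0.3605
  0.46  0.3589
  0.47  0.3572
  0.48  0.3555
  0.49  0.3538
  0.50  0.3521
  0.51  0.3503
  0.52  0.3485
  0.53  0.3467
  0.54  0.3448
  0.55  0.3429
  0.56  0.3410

T = 2.5;  σ√T = 0.3795
d₁ = [ln(433/425) + (0.038 + ½·0.24²)·2.5] / (σ√T) = (0.0186 + 0.1670) / 0.3795 = 0.4892 ⇒ 0.49
√T = √2.5 = 1.5811
φ(d₁) = φ(0.49) = 0.3538
vega = S·φ(d₁)·√T = 433·0.3538·1.5811 = 242.2172

242.22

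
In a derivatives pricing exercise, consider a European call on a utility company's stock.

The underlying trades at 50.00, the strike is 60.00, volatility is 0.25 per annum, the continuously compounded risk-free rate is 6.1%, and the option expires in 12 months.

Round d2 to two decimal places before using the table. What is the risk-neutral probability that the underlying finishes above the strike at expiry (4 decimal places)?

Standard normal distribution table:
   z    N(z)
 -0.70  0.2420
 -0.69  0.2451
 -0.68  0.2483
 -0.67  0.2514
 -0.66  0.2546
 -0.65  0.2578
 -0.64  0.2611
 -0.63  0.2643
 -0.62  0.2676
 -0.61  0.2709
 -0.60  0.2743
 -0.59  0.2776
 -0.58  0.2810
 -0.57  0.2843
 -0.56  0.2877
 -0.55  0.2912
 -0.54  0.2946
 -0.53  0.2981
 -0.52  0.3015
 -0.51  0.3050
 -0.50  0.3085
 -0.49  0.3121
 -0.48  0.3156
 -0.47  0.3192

0.2709

σ√T = 0.25 × 1.0000 = 0.2500
d₁ = [ln(50/60) + (0.061 + ½·0.25²)·1] / (σ√T) = (-0.1823 + 0.0922) / 0.2500 = -0.3603 ⇒ -0.36
d₂ = -0.3603 − 0.2500 = -0.6103 ⇒ -0.61
Pr(exercise) under Q = N(d₂) = 0.2709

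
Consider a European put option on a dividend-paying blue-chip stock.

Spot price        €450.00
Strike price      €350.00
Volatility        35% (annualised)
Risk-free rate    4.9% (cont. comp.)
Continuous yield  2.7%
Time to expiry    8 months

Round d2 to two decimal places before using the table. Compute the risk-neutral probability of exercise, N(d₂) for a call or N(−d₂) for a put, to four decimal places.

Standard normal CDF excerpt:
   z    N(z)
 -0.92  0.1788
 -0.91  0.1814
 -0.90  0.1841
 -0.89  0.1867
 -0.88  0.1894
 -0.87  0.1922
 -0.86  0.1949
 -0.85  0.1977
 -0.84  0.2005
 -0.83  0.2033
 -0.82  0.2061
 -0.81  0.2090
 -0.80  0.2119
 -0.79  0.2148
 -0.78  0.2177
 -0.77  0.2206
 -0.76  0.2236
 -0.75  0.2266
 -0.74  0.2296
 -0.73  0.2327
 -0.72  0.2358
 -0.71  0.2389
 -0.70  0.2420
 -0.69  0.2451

T = 0.6667;  σ√T = 0.2858
d₁ = [ln(450/350) + (0.049 − 0.027 + 0.35²/2)·0.6667] / 0.2858 = [0.2513 + 0.0555] / 0.2858 = 1.0736 which rounds to 1.07
d₂ = d₁ − σ√T = 1.0736 − 0.2858 = 0.7879 which rounds to 0.79
Risk-neutral Pr[S_T < K] = N(−d₂) = N(-0.79) = 0.2148

0.2148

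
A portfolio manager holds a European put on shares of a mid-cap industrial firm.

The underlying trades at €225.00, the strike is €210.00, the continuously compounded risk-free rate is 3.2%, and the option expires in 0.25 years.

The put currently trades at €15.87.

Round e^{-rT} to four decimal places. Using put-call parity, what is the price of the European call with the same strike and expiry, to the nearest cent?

€32.55

exp(−rT) = exp(−0.032·0.25) = 0.9920
Put-call parity: C − P = S − K·e^(−rT) = 225 − 210·0.9920 = 225 − 208.3200 = 16.6800
C = P + (C − P) = 15.87 + (16.6800) = 32.5500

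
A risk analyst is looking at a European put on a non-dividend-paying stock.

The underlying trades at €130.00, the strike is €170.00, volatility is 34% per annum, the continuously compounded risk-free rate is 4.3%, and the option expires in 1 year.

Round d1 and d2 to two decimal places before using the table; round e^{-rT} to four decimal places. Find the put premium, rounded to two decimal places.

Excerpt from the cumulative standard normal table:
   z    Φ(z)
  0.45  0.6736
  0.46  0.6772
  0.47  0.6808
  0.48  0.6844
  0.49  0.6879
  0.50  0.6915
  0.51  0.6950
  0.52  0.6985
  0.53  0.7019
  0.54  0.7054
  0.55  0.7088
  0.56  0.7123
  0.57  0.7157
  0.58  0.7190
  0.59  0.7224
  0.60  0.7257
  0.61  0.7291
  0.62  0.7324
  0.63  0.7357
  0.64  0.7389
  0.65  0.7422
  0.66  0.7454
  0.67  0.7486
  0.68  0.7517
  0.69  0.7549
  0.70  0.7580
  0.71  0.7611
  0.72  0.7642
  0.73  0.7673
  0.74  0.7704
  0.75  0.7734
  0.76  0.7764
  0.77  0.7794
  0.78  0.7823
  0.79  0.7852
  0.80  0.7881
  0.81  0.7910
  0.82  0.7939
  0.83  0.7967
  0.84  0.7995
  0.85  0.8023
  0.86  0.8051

€40.31

T = 1;  σ√T = 0.3400
d₁ = [ln(130/170) + (0.043 + 0.34²/2)·1] / 0.3400 = [-0.2683 + 0.1008] / 0.3400 = -0.4925 which rounds to -0.49
d₂ = d₁ − σ√T = -0.4925 − 0.3400 = -0.8325 which rounds to -0.83
exp(−rT) = exp(−0.043·1) = 0.9579
N(−d₂) = N(0.83) = 0.7967;  N(−d₁) = N(0.49) = 0.6879
P = 170·0.9579·0.7967 − 130·0.6879 = 129.7370 − 89.4270 = 40.3100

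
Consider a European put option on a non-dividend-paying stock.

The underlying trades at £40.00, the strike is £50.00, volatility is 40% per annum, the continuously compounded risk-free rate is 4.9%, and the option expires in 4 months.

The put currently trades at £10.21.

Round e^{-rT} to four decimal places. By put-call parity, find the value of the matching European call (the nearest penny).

exp(−rT) = exp(−0.049·0.3333) = 0.9838
Put-call parity: C − P = S − K·e^(−rT) = 40 − 50·0.9838 = 40 − 49.1900 = -9.1900
C = P + (C − P) = 10.21 + (-9.1900) = 1.0200

£1.02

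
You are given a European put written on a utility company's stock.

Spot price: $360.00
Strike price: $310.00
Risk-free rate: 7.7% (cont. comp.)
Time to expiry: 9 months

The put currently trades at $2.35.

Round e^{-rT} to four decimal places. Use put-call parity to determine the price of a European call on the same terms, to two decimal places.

$69.74

e^(−rT) = e^(−0.077·0.75) = 0.9439
Put-call parity: C − P = S − K·e^(−rT) = 360 − 310·0.9439 = 360 − 292.6090 = 67.3910
C = P + (C − P) = 2.35 + (67.3910) = 69.7410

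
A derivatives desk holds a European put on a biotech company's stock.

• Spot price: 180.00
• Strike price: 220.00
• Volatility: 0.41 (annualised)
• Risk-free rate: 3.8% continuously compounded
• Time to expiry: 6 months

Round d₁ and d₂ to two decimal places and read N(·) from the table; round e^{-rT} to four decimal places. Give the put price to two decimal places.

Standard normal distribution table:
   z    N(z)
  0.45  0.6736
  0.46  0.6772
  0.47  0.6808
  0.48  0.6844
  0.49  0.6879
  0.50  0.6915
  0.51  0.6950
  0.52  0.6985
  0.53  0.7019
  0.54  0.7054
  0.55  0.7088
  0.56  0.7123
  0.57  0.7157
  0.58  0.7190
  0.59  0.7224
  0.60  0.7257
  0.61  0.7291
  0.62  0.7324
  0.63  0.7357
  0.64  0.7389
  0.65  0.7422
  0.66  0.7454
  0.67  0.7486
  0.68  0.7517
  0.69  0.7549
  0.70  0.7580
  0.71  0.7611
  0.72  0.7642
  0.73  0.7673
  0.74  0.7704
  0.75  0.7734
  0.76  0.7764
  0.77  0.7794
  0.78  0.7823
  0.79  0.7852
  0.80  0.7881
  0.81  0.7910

45.05

σ√T = 0.41 × 0.7071 = 0.2899
d₁ = [ln(180/220) + (0.038 + 0.41²/2)·0.5] / 0.2899 = [-0.2007 + 0.0610] / 0.2899 = -0.4817 → -0.48
d₂ = d₁ − σ√T = -0.4817 − 0.2899 = -0.7716 → -0.77
e^(−rT) = e^(−0.038·0.5) = 0.9812
N(−d₂) = N(0.77) = 0.7794;  N(−d₁) = N(0.48) = 0.6844
P = 220·0.9812·0.7794 − 180·0.6844 = 168.2444 − 123.1920 = 45.0524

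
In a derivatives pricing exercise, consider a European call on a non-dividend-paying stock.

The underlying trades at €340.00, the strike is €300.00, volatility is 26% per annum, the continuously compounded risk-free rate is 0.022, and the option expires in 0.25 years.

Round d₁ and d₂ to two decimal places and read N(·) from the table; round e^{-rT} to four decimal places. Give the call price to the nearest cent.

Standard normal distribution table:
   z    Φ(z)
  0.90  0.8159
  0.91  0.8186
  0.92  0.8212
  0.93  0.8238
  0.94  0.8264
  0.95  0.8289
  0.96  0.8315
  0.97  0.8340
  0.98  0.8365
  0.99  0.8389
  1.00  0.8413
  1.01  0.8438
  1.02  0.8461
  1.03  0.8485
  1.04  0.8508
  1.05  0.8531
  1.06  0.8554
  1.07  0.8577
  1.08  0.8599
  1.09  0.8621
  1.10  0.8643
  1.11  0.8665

€45.06

σ√T = 0.26·√0.25 = 0.1300
d₁ = [ln(340/300) + (0.022 + ½·0.26²)·0.25] / (σ√T) = (0.1252 + 0.0140) / 0.1300 = 1.0701 ≈ 1.07
d₂ = 1.0701 − 0.1300 = 0.9401 ≈ 0.94
e^(−rT) = e^(−0.022·0.25) = 0.9945
C = 340·N(1.07) − 300·0.9945·N(0.94) = 340·0.8577 − 300·0.9945·0.8264 = 291.6180 − 246.5564 = 45.0616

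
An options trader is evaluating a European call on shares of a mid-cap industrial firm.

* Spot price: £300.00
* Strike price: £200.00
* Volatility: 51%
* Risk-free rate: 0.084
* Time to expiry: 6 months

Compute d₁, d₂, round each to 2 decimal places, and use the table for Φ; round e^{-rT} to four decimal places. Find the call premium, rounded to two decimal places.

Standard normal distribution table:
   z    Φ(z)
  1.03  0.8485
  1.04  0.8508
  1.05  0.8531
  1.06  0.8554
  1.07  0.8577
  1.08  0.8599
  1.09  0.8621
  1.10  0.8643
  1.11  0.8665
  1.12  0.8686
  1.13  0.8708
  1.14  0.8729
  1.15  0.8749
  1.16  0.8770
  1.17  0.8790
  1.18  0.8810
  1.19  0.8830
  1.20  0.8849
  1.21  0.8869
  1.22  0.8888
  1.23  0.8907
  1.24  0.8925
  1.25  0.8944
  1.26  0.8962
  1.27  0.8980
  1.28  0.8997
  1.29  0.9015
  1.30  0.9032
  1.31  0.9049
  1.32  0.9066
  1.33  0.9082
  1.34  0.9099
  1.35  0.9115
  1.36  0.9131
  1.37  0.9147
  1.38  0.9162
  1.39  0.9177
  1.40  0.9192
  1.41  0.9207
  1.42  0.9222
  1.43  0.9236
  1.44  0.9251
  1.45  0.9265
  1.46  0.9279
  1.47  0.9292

£112.61

T = 0.5;  σ√T = 0.3606
d₁ = [ln(300/200) + (0.084 + ½·0.51²)·0.5] / (σ√T) = (0.4055 + 0.1070) / 0.3606 = 1.4211 → 1.42
d₂ = 1.4211 − 0.3606 = 1.0605 → 1.06
exp(−rT) = exp(−0.084·0.5) = 0.9589
N(d₁) = N(1.42) = 0.9222;  N(d₂) = N(1.06) = 0.8554
C = 300·0.9222 − 200·0.9589·0.8554 = 276.6600 − 164.0486 = 112.6114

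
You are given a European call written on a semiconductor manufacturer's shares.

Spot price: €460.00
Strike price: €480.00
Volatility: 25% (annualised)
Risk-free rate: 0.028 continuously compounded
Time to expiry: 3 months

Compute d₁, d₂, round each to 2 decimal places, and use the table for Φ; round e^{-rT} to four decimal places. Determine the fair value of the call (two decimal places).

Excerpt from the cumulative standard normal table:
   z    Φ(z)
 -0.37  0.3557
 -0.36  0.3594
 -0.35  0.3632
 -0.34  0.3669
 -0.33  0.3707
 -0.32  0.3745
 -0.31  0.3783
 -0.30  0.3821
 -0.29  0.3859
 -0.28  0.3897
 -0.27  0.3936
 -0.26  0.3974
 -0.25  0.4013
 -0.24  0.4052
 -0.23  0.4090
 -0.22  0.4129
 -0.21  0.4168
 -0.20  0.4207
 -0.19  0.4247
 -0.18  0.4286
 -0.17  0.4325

σ√T = 0.25·√0.25 = 0.1250
d₁ = [ln(460/480) + (0.028 + 0.25²/2)·0.25] / 0.1250 = [-0.0426 + 0.0148] / 0.1250 = -0.2220 ⇒ -0.22
d₂ = d₁ − σ√T = -0.2220 − 0.1250 = -0.3470 ⇒ -0.35
e^(−rT) = e^(−0.028·0.25) = 0.9930
C = 460·N(-0.22) − 480·0.9930·N(-0.35) = 460·0.4129 − 480·0.9930·0.3632 = 189.9340 − 173.1156 = 16.8184

€16.82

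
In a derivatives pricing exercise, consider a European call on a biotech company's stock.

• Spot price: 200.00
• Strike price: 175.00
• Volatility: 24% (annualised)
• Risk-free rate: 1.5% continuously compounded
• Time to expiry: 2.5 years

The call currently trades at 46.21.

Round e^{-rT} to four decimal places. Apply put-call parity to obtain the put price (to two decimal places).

14.77

e^(−rT) = e^(−0.015·2.5) = 0.9632
Put-call parity: C − P = S − K·e^(−rT) = 200 − 175·0.9632 = 200 − 168.5600 = 31.4400
P = C − (C − P) = 46.21 − (31.4400) = 14.7700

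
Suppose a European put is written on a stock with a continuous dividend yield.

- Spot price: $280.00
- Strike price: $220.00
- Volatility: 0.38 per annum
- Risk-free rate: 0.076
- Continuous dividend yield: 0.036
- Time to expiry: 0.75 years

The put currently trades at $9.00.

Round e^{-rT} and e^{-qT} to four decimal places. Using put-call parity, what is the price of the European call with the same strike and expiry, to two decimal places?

$73.74

exp(−qT) = exp(−0.036·0.75) = 0.9734;  exp(−rT) = exp(−0.076·0.75) = 0.9446
Put-call parity: C − P = S·e^(−qT) − K·e^(−rT) = 280·0.9734 − 220·0.9446 = 272.5520 − 207.8120 = 64.7400
C = P + (C − P) = 9.00 + (64.7400) = 73.7400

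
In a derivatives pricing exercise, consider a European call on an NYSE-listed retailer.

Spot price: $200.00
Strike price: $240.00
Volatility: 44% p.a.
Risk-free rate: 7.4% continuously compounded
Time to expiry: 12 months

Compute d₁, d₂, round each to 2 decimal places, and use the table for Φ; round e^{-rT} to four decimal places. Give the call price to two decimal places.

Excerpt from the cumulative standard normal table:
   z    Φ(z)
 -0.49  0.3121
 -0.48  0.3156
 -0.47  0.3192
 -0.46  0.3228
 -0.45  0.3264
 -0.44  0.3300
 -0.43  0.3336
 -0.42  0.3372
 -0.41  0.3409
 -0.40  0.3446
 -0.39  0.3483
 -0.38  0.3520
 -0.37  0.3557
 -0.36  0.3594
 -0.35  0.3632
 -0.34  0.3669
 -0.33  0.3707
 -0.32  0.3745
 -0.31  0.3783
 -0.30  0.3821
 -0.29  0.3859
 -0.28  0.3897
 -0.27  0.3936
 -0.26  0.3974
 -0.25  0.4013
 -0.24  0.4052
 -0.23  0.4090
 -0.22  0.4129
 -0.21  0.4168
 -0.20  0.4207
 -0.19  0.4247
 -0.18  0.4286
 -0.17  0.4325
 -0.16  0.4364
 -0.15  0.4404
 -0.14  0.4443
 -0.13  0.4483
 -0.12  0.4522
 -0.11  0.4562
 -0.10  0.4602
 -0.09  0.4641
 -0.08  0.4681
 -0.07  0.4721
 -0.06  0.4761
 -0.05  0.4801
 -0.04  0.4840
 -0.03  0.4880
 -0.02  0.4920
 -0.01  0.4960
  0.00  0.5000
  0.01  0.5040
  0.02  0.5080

$26.45

σ√T = 0.44·√1 = 0.4400
d₁ = [ln(200/240) + (0.074 + 0.44²/2)·1] / 0.4400 = [-0.1823 + 0.1708] / 0.4400 = -0.0262 ≈ -0.03
d₂ = d₁ − σ√T = -0.0262 − 0.4400 = -0.4662 ≈ -0.47
e^(−rT) = e^(−0.074·1) = 0.9287
C = 200·N(-0.03) − 240·0.9287·N(-0.47) = 200·0.4880 − 240·0.9287·0.3192 = 97.6000 − 71.1458 = 26.4542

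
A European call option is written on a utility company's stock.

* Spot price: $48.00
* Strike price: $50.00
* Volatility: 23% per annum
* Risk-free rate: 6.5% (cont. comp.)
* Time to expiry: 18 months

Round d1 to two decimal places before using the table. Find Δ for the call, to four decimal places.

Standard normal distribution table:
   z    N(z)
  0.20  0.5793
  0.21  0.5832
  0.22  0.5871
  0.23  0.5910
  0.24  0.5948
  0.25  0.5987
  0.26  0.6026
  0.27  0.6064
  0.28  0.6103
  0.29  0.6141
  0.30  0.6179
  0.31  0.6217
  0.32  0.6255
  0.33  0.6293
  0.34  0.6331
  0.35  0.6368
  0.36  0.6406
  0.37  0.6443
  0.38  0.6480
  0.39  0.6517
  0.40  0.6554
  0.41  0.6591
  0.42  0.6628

σ√T = 0.23·√1.5 = 0.2817
d₁ = [ln(48/50) + (0.065 + 0.23²/2)·1.5] / 0.2817 = [-0.0408 + 0.1372] / 0.2817 = 0.3421 which rounds to 0.34
N(d₁) = N(0.34) = 0.6331
Δ_call = N(d₁) = 0.6331

0.6331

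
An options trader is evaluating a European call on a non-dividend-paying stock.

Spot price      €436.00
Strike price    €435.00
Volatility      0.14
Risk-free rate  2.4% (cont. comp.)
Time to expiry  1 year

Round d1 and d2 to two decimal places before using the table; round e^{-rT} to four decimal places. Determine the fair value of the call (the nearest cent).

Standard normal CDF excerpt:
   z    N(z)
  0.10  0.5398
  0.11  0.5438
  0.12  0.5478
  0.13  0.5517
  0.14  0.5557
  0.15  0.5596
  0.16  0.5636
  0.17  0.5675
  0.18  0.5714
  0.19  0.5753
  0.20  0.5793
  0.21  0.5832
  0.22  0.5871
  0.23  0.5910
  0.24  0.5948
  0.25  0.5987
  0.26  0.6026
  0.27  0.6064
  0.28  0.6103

σ√T = 0.14·√1 = 0.1400
d₁ = [ln(436/435) + (0.024 + ½·0.14²)·1] / (σ√T) = (0.0023 + 0.0338) / 0.1400 = 0.2578 ⇒ 0.26
d₂ = 0.2578 − 0.1400 = 0.1178 ⇒ 0.12
e^(−rT) = e^(−0.024·1) = 0.9763
N(d₁) = N(0.26) = 0.6026;  N(d₂) = N(0.12) = 0.5478
C = 436·0.6026 − 435·0.9763·0.5478 = 262.7336 − 232.6455 = 30.0881

€30.09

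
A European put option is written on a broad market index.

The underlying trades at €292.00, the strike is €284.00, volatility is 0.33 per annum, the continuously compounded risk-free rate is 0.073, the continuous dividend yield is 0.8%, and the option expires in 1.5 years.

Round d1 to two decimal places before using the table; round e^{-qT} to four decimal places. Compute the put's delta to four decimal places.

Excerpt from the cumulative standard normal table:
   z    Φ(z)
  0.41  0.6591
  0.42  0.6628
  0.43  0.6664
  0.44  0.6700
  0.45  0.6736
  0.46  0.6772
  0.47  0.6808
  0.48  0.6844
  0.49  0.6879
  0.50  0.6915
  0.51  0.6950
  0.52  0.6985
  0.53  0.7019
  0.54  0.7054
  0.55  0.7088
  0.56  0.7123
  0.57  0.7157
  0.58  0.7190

σ√T = 0.33 × 1.2247 = 0.4042
d₁ = [ln(292/284) + (0.073 − 0.008 + 0.33²/2)·1.5] / 0.4042 = [0.0278 + 0.1792] / 0.4042 = 0.5121 → 0.51
N(d₁) = N(0.51) = 0.6950
Δ_put = exp(−qT)·(N(d₁) − 1) = 0.9881·(0.6950 − 1) = -0.3014

-0.3014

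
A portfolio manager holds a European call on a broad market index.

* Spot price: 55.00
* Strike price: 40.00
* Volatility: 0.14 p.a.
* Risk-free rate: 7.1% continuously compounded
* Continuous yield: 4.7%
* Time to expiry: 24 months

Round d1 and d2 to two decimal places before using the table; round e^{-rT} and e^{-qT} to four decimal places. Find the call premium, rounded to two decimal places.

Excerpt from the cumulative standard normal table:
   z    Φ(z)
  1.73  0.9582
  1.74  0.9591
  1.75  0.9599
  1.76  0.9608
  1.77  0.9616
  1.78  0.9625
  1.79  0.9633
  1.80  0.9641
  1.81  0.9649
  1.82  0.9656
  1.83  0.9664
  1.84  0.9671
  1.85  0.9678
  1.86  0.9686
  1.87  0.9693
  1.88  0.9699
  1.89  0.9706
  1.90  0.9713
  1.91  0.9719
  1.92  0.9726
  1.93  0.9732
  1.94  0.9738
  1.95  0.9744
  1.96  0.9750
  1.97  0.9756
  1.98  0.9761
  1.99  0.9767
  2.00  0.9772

15.47

σ√T = 0.14·√2 = 0.1980
d₁ = [ln(55/40) + (0.071 − 0.047 + 0.14²/2)·2] / 0.1980 = [0.3185 + 0.0676] / 0.1980 = 1.9499 → 1.95
d₂ = d₁ − σ√T = 1.9499 − 0.1980 = 1.7519 → 1.75
exp(−qT) = exp(−0.047·2) = 0.9103;  exp(−rT) = exp(−0.071·2) = 0.8676
C = 55·0.9103·N(1.95) − 40·0.8676·N(1.75) = 55·0.9103·0.9744 − 40·0.8676·0.9599 = 48.7848 − 33.3124 = 15.4724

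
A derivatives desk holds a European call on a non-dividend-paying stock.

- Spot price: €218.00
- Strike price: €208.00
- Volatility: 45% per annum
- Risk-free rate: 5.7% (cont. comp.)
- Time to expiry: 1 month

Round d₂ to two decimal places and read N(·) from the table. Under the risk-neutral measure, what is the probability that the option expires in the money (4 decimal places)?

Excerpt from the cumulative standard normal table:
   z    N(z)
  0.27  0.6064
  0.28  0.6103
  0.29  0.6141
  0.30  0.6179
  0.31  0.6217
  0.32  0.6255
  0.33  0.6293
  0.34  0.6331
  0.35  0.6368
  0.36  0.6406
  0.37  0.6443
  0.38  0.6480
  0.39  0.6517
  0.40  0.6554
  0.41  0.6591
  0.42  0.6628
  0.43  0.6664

T = 0.08333;  σ√T = 0.1299
d₁ = [ln(218/208) + (0.057 + 0.45²/2)·0.08333] / 0.1299 = [0.0470 + 0.0132] / 0.1299 = 0.4630 ≈ 0.46
d₂ = d₁ − σ√T = 0.4630 − 0.1299 = 0.3331 ≈ 0.33
Pr(exercise) under Q = N(d₂) = 0.6293

0.6293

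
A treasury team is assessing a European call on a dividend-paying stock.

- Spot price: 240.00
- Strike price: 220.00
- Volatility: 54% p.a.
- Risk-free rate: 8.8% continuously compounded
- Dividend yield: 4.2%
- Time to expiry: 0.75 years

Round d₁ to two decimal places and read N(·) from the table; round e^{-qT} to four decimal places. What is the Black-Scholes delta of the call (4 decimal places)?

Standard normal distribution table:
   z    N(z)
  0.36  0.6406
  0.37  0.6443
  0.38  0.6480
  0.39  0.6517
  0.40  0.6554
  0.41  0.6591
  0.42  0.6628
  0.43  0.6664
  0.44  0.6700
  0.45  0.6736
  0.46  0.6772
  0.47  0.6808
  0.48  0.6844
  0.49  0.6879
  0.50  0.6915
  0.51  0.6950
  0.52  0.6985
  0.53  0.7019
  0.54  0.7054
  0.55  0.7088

T = 0.75;  σ√T = 0.4677
d₁ = [ln(240/220) + (0.088 − 0.042 + 0.54²/2)·0.75] / 0.4677 = [0.0870 + 0.1439] / 0.4677 = 0.4937 ≈ 0.49
N(d₁) = N(0.49) = 0.6879
Δ_call = e^(−qT)·N(d₁) = 0.9690·0.6879 = 0.6666

0.6666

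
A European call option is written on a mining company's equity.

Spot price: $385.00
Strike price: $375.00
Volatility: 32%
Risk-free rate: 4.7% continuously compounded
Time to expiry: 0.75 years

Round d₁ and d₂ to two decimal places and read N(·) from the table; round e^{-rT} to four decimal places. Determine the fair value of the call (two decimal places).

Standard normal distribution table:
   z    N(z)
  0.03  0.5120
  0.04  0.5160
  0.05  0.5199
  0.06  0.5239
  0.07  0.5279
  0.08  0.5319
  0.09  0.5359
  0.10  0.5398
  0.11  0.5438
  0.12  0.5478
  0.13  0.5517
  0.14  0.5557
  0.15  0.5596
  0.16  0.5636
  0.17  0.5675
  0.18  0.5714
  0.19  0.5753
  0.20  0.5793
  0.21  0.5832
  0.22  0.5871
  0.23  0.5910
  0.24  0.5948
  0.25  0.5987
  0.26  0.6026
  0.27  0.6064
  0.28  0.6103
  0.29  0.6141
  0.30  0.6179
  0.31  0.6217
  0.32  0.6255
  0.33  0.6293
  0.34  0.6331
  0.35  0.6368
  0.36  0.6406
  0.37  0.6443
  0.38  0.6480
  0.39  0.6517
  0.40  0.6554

$54.07

σ√T = 0.32 × 0.8660 = 0.2771
d₁ = [ln(385/375) + (0.047 + 0.32²/2)·0.75] / 0.2771 = [0.0263 + 0.0737] / 0.2771 = 0.3607 which rounds to 0.36
d₂ = d₁ − σ√T = 0.3607 − 0.2771 = 0.0836 which rounds to 0.08
e^(−rT) = e^(−0.047·0.75) = 0.9654
N(d₁) = N(0.36) = 0.6406;  N(d₂) = N(0.08) = 0.5319
C = 385·0.6406 − 375·0.9654·0.5319 = 246.6310 − 192.5611 = 54.0699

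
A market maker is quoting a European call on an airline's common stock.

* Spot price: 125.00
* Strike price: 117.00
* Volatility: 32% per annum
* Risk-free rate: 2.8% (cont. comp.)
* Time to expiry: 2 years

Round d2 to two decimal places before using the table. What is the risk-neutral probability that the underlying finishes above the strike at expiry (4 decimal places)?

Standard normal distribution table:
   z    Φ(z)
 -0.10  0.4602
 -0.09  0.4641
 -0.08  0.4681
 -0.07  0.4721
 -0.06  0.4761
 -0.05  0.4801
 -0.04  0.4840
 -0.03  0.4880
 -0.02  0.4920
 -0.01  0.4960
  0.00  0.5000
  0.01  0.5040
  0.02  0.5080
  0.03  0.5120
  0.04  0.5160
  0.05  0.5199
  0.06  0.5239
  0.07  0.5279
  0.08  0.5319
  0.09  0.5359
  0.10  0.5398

σ√T = 0.32·√2 = 0.4525
d₁ = [ln(125/117) + (0.028 + 0.32²/2)·2] / 0.4525 = [0.0661 + 0.1584] / 0.4525 = 0.4962 which rounds to 0.50
d₂ = d₁ − σ√T = 0.4962 − 0.4525 = 0.0436 which rounds to 0.04
Pr(exercise) under Q = N(d₂) = 0.5160

0.5160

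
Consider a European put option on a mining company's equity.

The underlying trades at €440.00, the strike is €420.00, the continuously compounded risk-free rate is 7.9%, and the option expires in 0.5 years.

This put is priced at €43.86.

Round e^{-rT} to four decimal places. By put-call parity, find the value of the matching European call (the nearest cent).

e^(−rT) = e^(−0.079·0.5) = 0.9613
Put-call parity: C − P = S − K·e^(−rT) = 440 − 420·0.9613 = 440 − 403.7460 = 36.2540
C = P + (C − P) = 43.86 + (36.2540) = 80.1140

€80.11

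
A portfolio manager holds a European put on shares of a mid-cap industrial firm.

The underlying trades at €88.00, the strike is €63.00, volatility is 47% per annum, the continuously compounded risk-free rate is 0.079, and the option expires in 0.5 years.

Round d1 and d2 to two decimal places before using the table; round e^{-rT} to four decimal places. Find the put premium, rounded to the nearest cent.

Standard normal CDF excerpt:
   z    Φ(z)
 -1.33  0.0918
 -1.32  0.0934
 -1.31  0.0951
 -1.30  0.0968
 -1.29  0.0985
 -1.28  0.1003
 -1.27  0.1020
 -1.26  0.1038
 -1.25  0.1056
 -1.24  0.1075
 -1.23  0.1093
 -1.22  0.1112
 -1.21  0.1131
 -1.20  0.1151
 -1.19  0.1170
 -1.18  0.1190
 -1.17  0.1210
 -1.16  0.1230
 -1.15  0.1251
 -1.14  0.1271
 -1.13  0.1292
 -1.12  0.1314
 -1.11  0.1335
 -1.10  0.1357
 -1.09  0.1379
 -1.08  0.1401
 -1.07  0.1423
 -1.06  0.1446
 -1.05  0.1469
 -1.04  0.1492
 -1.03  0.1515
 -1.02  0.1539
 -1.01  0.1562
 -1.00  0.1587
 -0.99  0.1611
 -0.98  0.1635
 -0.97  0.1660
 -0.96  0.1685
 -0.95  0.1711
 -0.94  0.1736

T = 0.5;  σ√T = 0.3323
d₁ = [ln(88/63) + (0.079 + 0.47²/2)·0.5] / 0.3323 = [0.3342 + 0.0947] / 0.3323 = 1.2906 ≈ 1.29
d₂ = d₁ − σ√T = 1.2906 − 0.3323 = 0.9583 ≈ 0.96
exp(−rT) = exp(−0.079·0.5) = 0.9613
N(−d₂) = N(-0.96) = 0.1685;  N(−d₁) = N(-1.29) = 0.0985
P = 63·0.9613·0.1685 − 88·0.0985 = 10.2047 − 8.6680 = 1.5367

€1.54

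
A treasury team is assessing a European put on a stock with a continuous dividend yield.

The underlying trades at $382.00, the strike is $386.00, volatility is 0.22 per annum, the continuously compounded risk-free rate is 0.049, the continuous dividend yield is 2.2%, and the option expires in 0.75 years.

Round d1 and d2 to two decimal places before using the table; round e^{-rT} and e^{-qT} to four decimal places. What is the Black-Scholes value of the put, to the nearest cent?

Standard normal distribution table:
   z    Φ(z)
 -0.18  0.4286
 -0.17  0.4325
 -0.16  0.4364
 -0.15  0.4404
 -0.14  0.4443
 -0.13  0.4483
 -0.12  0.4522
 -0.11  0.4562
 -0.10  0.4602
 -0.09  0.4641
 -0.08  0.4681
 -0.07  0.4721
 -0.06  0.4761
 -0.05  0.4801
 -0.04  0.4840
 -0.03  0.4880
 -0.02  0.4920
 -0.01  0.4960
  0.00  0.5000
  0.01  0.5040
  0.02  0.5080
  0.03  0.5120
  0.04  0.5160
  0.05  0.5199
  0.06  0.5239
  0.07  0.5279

σ√T = 0.22 × 0.8660 = 0.1905
d₁ = [ln(382/386) + (0.049 − 0.022 + ½·0.22²)·0.75] / (σ√T) = (-0.0104 + 0.0384) / 0.1905 = 0.1469 → 0.15
d₂ = 0.1469 − 0.1905 = -0.0437 → -0.04
exp(−qT) = exp(−0.022·0.75) = 0.9836;  exp(−rT) = exp(−0.049·0.75) = 0.9639
P = 386·0.9639·N(0.04) − 382·0.9836·N(-0.15) = 386·0.9639·0.5160 − 382·0.9836·0.4404 = 191.9857 − 165.4738 = 26.5120

$26.51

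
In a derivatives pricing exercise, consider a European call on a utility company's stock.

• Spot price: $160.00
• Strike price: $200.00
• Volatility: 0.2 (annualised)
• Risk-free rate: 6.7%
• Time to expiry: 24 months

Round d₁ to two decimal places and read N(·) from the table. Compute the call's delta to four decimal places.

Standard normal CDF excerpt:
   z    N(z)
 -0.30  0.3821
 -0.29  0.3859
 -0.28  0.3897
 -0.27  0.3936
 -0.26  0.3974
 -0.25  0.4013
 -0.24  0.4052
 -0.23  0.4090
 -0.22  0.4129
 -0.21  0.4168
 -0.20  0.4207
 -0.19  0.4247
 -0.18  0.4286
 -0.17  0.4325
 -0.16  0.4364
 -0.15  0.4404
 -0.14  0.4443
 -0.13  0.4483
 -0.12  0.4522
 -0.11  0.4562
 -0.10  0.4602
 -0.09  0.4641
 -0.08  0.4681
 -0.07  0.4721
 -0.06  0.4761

0.4325

T = 2;  σ√T = 0.2828
ln(S/K) + (r + σ²/2)T = ln(160/200) + (0.067 + 0.2²/2)·2 = -0.2231 + 0.1740 = -0.0491
d₁ = -0.0491 / 0.2828 = -0.1737 which rounds to -0.17
N(d₁) = N(-0.17) = 0.4325
Δ_call = N(d₁) = 0.4325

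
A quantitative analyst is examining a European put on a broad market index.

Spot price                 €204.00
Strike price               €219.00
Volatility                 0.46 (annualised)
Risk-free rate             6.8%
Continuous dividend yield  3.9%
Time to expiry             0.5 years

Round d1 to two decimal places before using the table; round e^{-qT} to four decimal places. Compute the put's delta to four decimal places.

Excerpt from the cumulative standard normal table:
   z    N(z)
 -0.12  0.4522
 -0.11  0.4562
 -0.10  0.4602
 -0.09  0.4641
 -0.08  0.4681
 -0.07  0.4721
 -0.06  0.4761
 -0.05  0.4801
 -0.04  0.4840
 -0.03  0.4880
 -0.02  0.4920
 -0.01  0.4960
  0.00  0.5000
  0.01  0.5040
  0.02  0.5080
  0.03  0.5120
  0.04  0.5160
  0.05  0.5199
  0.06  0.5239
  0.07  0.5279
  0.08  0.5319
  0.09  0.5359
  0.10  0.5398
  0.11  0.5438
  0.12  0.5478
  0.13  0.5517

-0.4943

σ√T = 0.46·√0.5 = 0.3253
d₁ = [ln(204/219) + (0.068 − 0.039 + 0.46²/2)·0.5] / 0.3253 = [-0.0710 + 0.0674] / 0.3253 = -0.0109 → -0.01
N(d₁) = N(-0.01) = 0.4960
Δ_put = exp(−qT)·(N(d₁) − 1) = 0.9807·(0.4960 − 1) = -0.4943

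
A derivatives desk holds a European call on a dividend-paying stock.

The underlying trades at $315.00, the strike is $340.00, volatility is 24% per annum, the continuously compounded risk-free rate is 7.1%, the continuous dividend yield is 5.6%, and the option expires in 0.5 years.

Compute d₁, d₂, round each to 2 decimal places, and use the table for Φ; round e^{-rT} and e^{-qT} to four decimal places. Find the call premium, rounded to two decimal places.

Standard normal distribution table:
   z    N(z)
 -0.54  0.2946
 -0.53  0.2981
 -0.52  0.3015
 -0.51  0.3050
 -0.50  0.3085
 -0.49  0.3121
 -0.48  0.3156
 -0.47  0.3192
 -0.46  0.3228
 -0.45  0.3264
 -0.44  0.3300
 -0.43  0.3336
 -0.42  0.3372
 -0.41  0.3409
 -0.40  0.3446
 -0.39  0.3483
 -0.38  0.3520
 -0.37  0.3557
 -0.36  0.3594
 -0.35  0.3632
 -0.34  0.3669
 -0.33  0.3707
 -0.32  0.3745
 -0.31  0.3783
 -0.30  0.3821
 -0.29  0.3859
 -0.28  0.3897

$12.30

T = 0.5;  σ√T = 0.1697
d₁ = [ln(315/340) + (0.071 − 0.056 + 0.24²/2)·0.5] / 0.1697 = [-0.0764 + 0.0219] / 0.1697 = -0.3210 which rounds to -0.32
d₂ = d₁ − σ√T = -0.3210 − 0.1697 = -0.4907 which rounds to -0.49
e^(−qT) = e^(−0.056·0.5) = 0.9724;  e^(−rT) = e^(−0.071·0.5) = 0.9651
N(d₁) = N(-0.32) = 0.3745;  N(d₂) = N(-0.49) = 0.3121
C = 315·0.9724·0.3745 − 340·0.9651·0.3121 = 114.7116 − 102.4106 = 12.3010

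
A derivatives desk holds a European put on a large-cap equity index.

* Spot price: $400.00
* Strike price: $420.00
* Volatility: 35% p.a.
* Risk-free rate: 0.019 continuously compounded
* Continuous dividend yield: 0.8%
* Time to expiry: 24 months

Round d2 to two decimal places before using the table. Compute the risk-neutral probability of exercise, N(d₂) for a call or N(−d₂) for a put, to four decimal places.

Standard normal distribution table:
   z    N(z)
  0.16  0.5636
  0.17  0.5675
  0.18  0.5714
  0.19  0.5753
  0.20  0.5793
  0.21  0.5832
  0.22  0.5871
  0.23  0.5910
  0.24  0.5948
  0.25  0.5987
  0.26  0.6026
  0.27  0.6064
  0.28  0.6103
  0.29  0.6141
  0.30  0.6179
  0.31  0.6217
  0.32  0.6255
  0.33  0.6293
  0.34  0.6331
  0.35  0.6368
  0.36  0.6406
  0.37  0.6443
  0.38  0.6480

0.6179

σ√T = 0.35 × 1.4142 = 0.4950
d₁ = [ln(400/420) + (0.019 − 0.008 + 0.35²/2)·2] / 0.4950 = [-0.0488 + 0.1445] / 0.4950 = 0.1934 which rounds to 0.19
d₂ = d₁ − σ√T = 0.1934 − 0.4950 = -0.3016 which rounds to -0.30
Risk-neutral Pr[S_T < K] = N(−d₂) = N(0.30) = 0.6179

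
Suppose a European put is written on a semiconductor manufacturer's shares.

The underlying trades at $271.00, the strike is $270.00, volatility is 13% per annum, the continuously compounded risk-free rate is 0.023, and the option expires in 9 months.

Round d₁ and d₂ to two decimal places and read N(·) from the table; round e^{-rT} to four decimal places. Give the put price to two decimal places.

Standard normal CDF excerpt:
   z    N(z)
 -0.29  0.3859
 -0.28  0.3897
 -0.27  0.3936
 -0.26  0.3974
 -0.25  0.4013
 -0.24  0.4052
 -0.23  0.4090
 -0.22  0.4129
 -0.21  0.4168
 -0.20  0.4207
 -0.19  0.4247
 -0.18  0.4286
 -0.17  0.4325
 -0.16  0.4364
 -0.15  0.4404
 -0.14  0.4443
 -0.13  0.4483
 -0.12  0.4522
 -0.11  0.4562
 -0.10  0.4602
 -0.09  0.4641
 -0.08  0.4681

$9.16

σ√T = 0.13·√0.75 = 0.1126
d₁ = [ln(271/270) + (0.023 + 0.13²/2)·0.75] / 0.1126 = [0.0037 + 0.0236] / 0.1126 = 0.2423 which rounds to 0.24
d₂ = d₁ − σ√T = 0.2423 − 0.1126 = 0.1298 which rounds to 0.13
exp(−rT) = exp(−0.023·0.75) = 0.9829
P = 270·0.9829·N(-0.13) − 271·N(-0.24) = 270·0.9829·0.4483 − 271·0.4052 = 118.9712 − 109.8092 = 9.1620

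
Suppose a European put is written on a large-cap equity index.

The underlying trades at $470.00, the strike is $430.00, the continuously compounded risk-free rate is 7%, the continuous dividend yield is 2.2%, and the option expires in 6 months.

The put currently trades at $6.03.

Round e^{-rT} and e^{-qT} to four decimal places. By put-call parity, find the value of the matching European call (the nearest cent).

$55.70

exp(−qT) = exp(−0.022·0.5) = 0.9891;  exp(−rT) = exp(−0.07·0.5) = 0.9656
Put-call parity: C − P = S·e^(−qT) − K·e^(−rT) = 470·0.9891 − 430·0.9656 = 464.8770 − 415.2080 = 49.6690
C = P + (C − P) = 6.03 + (49.6690) = 55.6990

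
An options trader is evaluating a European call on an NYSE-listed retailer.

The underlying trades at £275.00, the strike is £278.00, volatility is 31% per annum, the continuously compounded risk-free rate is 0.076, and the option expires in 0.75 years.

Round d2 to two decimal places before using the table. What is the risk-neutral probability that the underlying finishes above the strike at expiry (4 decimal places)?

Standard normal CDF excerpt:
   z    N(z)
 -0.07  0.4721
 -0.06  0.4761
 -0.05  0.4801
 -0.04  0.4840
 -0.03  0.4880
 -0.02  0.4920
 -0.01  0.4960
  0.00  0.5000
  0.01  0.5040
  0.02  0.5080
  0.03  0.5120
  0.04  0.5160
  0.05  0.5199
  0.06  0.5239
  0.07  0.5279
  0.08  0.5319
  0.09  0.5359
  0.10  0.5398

σ√T = 0.31·√0.75 = 0.2685
d₁ = [ln(275/278) + (0.076 + ½·0.31²)·0.75] / (σ√T) = (-0.0109 + 0.0930) / 0.2685 = 0.3061 ≈ 0.31
d₂ = 0.3061 − 0.2685 = 0.0377 ≈ 0.04
Risk-neutral Pr[S_T > K] = N(d₂) = N(0.04) = 0.5160

0.5160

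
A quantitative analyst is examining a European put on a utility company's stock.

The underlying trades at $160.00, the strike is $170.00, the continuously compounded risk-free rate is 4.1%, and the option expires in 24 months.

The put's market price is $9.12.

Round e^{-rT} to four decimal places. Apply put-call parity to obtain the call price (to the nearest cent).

$12.50

exp(−rT) = exp(−0.041·2) = 0.9213
Put-call parity: C − P = S − K·e^(−rT) = 160 − 170·0.9213 = 160 − 156.6210 = 3.3790
C = P + (C − P) = 9.12 + (3.3790) = 12.4990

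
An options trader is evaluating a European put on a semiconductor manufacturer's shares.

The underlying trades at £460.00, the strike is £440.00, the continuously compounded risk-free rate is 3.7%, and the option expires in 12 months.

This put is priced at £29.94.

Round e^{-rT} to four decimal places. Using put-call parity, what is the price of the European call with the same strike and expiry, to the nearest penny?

exp(−rT) = exp(−0.037·1) = 0.9637
Put-call parity: C − P = S − K·e^(−rT) = 460 − 440·0.9637 = 460 − 424.0280 = 35.9720
C = P + (C − P) = 29.94 + (35.9720) = 65.9120

£65.91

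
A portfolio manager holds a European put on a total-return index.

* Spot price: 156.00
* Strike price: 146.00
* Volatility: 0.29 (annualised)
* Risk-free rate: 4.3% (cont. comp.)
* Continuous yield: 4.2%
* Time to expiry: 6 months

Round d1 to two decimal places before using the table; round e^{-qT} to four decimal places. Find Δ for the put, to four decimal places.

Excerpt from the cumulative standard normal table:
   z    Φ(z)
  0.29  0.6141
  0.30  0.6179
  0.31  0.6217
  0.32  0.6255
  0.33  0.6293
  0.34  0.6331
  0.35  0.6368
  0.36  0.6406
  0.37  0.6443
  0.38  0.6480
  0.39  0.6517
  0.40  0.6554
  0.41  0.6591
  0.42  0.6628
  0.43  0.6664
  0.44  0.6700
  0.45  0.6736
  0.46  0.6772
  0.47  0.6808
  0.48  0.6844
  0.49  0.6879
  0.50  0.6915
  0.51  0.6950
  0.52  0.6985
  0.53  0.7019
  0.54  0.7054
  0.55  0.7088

-0.3267

T = 0.5;  σ√T = 0.2051
d₁ = [ln(156/146) + (0.043 − 0.042 + ½·0.29²)·0.5] / (σ√T) = (0.0662 + 0.0215) / 0.2051 = 0.4280 ⇒ 0.43
N(d₁) = N(0.43) = 0.6664
Δ_put = e^(−qT)·(N(d₁) − 1) = 0.9792·(0.6664 − 1) = -0.3267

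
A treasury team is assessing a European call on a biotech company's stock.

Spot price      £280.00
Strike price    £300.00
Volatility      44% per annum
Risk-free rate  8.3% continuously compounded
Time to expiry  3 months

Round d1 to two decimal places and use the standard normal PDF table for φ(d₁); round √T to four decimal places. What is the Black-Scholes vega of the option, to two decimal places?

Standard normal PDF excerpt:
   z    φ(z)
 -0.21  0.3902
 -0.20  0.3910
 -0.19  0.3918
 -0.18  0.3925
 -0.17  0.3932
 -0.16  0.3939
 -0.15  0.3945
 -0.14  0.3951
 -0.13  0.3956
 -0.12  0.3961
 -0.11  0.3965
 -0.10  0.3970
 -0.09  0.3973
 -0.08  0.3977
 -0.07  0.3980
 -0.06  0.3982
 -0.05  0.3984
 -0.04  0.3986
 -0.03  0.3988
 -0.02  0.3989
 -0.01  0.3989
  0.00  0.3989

55.51

σ√T = 0.44·√0.25 = 0.2200
ln(S/K) + (r + σ²/2)T = ln(280/300) + (0.083 + 0.44²/2)·0.25 = -0.0690 + 0.0450 = -0.0240
d₁ = -0.0240 / 0.2200 = -0.1093 ≈ -0.11
√T = √0.25 = 0.5000
φ(d₁) = φ(-0.11) = 0.3965
vega = S·φ(d₁)·√T = 280·0.3965·0.5000 = 55.5100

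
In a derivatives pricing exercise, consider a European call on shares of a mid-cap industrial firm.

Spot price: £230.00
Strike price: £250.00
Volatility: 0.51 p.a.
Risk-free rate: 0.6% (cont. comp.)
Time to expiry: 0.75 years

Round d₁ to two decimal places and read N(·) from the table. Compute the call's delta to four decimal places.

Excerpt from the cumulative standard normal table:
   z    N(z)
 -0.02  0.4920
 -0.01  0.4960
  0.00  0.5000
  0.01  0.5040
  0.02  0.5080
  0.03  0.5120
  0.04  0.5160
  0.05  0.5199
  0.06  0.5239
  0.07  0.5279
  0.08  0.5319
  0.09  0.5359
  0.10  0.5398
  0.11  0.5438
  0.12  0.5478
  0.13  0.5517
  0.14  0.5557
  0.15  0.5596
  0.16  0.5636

σ√T = 0.51 × 0.8660 = 0.4417
d₁ = [ln(230/250) + (0.006 + 0.51²/2)·0.75] / 0.4417 = [-0.0834 + 0.1020] / 0.4417 = 0.0422 → 0.04
N(d₁) = N(0.04) = 0.5160
Δ_call = N(d₁) = 0.5160

0.5160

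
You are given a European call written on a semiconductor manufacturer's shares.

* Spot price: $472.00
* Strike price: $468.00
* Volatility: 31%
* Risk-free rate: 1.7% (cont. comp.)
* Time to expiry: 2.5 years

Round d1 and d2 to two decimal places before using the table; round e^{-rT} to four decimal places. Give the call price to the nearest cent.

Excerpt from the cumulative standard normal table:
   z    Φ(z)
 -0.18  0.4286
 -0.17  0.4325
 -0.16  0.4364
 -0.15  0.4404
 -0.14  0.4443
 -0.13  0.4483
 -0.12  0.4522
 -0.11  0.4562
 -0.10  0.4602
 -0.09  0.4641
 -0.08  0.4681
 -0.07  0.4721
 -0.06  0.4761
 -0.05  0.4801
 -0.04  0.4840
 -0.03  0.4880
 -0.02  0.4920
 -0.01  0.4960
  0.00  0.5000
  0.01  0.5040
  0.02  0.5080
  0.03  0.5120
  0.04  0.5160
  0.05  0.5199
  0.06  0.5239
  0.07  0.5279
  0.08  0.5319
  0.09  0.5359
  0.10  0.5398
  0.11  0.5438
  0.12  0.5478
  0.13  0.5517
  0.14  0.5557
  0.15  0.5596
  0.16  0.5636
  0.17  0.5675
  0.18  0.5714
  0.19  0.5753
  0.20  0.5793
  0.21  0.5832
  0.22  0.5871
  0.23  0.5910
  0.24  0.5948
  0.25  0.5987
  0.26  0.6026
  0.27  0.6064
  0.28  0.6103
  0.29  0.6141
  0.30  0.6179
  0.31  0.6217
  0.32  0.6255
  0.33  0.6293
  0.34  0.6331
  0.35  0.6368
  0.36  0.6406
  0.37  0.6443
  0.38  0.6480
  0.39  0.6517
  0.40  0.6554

$101.29

σ√T = 0.31 × 1.5811 = 0.4902
d₁ = [ln(472/468) + (0.017 + 0.31²/2)·2.5] / 0.4902 = [0.0085 + 0.1626] / 0.4902 = 0.3491 which rounds to 0.35
d₂ = d₁ − σ√T = 0.3491 − 0.4902 = -0.1410 which rounds to -0.14
e^(−rT) = e^(−0.017·2.5) = 0.9584
N(d₁) = N(0.35) = 0.6368;  N(d₂) = N(-0.14) = 0.4443
C = 472·0.6368 − 468·0.9584·0.4443 = 300.5696 − 199.2824 = 101.2872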